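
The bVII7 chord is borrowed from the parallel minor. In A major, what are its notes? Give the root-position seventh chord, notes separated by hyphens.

bVII7 is built on the lowered scale degree 7. In A major degree 7 is G#; lowered it becomes G. Building the dominant-seventh chord from the parallel minor on G: G–B–D–F.

G-B-D-F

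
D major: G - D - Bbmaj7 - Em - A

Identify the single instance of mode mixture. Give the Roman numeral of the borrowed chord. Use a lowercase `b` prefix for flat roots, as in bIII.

D major has the diatonic set D, Em, F#m, G, A, Bm, C#dim. G, D, Em and A all belong to that set. Bbmaj7 (Bb–D–F–A) doesn't fit — on degree 6 D major would have Bm (vi). Bbmaj7 is the degree-6 chord of D minor, so it is the borrowed bVImaj7.

bVImaj7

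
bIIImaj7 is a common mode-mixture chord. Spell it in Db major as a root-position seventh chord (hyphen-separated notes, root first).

Fb-Ab-Cb-Eb

Scale degree 3 in Db major is F. bIIImaj7 uses the lowered form, Fb, taken from Db minor. Stacking thirds in Db minor on Fb gives Fb–Ab–Cb–Eb.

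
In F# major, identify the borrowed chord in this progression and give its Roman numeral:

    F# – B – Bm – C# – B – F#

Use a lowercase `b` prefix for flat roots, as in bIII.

In F# major the diatonic chords are F#, G#m, A#m, B, C#, D#m, E#dim. F#, B and C# are all diatonic. Bm (B–D–F#) is not: scale degree 4 in F# major carries B (IV). In F# minor the chord on that degree is Bm, so here it functions as iv, borrowed from the parallel minor.

iv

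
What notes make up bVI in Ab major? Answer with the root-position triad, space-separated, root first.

bVI is built on the lowered scale degree 6. In Ab major degree 6 is F; lowered it becomes Fb. Stacking thirds in Ab minor on Fb gives Fb–Ab–Cb.

Fb Ab Cb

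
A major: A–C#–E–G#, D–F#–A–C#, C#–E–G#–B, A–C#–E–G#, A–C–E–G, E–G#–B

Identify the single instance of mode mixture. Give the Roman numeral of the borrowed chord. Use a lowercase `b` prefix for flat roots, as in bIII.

A major has the diatonic set A, Bm, C#m, D, E, F#m, G#dim. A–C#–E–G# = Amaj7, D–F#–A–C# = Dmaj7, C#–E–G#–B = C#m7 and E–G#–B = E all belong to that set. A–C–E–G is not: scale degree 1 in A major carries A (I). In A minor the chord on that degree is Am7, so here it functions as i7, borrowed from the parallel minor.

i7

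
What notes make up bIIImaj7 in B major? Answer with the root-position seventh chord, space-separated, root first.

D F# A C#

bIIImaj7 is built on the lowered scale degree 3. In B major degree 3 is D#; lowered it becomes D. Building the major-seventh chord from the parallel minor on D: D–F#–A–C#.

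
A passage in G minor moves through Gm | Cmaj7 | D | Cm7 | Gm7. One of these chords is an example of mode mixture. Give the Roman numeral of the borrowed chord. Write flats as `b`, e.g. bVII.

IVmaj7

The diatonic triads in G minor (with V from harmonic minor) are Gm, Adim, Bb, Cm, D, Eb, F. Gm, D, Cm7 and Gm7 all belong to that set. Cmaj7 (C–E–G–B) is not: scale degree 4 in G minor carries Cm (iv). In G major the chord on that degree is Cmaj7, so here it functions as IVmaj7, borrowed from the parallel major.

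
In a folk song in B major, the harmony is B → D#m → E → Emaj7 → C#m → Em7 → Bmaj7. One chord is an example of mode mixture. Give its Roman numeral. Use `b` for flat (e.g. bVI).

iv7

B major has the diatonic set B, C#m, D#m, E, F#, G#m, A#dim. B, D#m, E, Emaj7, C#m and Bmaj7 are all diatonic. Em7 (E–G–B–D) doesn't fit — on degree 4 B major would have E (IV). Em7 is the degree-4 chord of B minor, so it is the borrowed iv7.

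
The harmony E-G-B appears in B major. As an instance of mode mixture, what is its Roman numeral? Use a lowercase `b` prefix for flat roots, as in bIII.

The root E is the diatonic 4th degree of B major; the borrowing shows in the chord quality. The diatonic chord on degree 4 would be E (IV), but E–G–B is the minor chord from B minor. As a borrowed chord it is labeled iv.

iv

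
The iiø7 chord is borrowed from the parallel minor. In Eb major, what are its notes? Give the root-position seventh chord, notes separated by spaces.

iiø7 is built on scale degree 2, which is F in both Eb major and its parallel. Stacking thirds in Eb minor on F gives F–Ab–Cb–Eb.

F Ab Cb Eb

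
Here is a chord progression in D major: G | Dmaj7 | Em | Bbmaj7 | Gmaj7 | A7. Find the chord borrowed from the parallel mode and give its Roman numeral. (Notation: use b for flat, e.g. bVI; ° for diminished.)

D major has the diatonic set D, Em, F#m, G, A, Bm, C#dim. G, Dmaj7, Em, Gmaj7 and A7 are all diatonic. Bbmaj7 (Bb–D–F–A) doesn't fit — on degree 6 D major would have Bm (vi). Bbmaj7 is the degree-6 chord of D minor, so it is the borrowed bVImaj7.

bVImaj7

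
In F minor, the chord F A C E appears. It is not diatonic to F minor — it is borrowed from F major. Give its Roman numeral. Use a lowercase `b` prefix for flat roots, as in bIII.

Imaj7

F is scale degree 1 in F minor. F–A–C–E is a major-seventh chord — the form found in F major, not the diatonic i (Fm). Borrowed into F minor it is written Imaj7.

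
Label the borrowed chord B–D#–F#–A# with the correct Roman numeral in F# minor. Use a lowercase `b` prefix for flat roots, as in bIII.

IVmaj7

B is scale degree 4 in F# minor. B–D#–F#–A# is a major-seventh chord — the form found in F# major, not the diatonic iv (Bm). Borrowed into F# minor it is written IVmaj7.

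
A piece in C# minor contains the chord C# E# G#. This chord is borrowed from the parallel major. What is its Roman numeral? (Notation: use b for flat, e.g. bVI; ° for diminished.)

C# is scale degree 1 in C# minor. The diatonic chord on degree 1 would be C#m (i), but C#–E#–G# is the major chord from C# major. As a borrowed chord it is labeled I.

I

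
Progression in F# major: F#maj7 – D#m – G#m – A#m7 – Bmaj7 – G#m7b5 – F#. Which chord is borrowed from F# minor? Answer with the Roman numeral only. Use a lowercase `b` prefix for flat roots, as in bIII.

F# major has the diatonic set F#, G#m, A#m, B, C#, D#m, E#dim. F#maj7, D#m, G#m, A#m7, Bmaj7 and F# all belong to that set. But G#m7b5 (G#–B–D–F#) is foreign: the diatonic ii on degree 2 is G#m, whereas G#m7b5 comes from F# minor. It is labeled iiø7.

iiø7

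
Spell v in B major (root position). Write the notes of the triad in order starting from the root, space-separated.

v is built on scale degree 5, which is F# in both B major and its parallel. Building the minor chord from the parallel minor on F#: F#–A–C#.

F# A C#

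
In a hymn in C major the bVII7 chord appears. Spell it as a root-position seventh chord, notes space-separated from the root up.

Bb D F Ab

The root of bVII7 is the lowered 7th degree: B becomes Bb. Building the dominant-seventh chord from the parallel minor on Bb: Bb–D–F–Ab.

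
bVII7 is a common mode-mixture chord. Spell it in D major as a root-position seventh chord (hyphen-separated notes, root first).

C-E-G-Bb

bVII7 is built on the lowered scale degree 7. In D major degree 7 is C#; lowered it becomes C. In D minor the chord on C is C–E–G–Bb.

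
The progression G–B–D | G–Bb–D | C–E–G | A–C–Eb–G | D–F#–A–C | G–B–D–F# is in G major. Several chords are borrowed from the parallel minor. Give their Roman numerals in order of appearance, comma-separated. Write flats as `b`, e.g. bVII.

G major has the diatonic set G, Am, Bm, C, D, Em, F#dim. G–B–D = G, C–E–G = C, D–F#–A–C = D7 and G–B–D–F# = Gmaj7 all belong to that set. G–Bb–D is not: scale degree 1 in G major carries G (I). In G minor the chord on that degree is Gm, so here it functions as i, borrowed from the parallel minor. But A–C–Eb–G is foreign: the diatonic ii on degree 2 is Am, whereas Am7b5 comes from G minor. It is labeled iiø7.

i, iiø7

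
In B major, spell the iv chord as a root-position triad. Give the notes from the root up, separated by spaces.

E G B

iv is built on scale degree 4, which is E in both B major and its parallel. Stacking thirds in B minor on E gives E–G–B.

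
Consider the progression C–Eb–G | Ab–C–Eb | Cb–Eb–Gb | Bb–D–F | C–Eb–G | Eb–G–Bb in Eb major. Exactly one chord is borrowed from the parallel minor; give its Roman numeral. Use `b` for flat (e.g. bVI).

Eb major has the diatonic set Eb, Fm, Gm, Ab, Bb, Cm, Ddim. C–Eb–G = Cm, Ab–C–Eb = Ab, Bb–D–F = Bb and Eb–G–Bb = Eb are all diatonic. Cb–Eb–Gb is not: scale degree 6 in Eb major carries Cm (vi). In Eb minor the chord on that degree is Cb, so here it functions as bVI, borrowed from the parallel minor.

bVI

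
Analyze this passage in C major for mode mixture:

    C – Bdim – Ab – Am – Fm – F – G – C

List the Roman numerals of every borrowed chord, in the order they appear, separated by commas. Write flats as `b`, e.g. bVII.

In C major the diatonic chords are C, Dm, Em, F, G, Am, Bdim. Of the given chords, C, Bdim, Am, F and G are diatonic. But Ab (Ab–C–Eb) is foreign: the diatonic vi on degree 6 is Am, whereas Ab comes from C minor. It is labeled bVI. But Fm (F–Ab–C) is foreign: the diatonic IV on degree 4 is F, whereas Fm comes from C minor. It is labeled iv.

bVI, iv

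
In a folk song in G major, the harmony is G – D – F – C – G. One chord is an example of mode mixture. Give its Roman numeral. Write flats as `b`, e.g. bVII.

G major has the diatonic set G, Am, Bm, C, D, Em, F#dim. G, D and C are all diatonic. F (F–A–C) is not: scale degree 7 in G major carries F#dim (vii°). In G minor the chord on that degree is F, so here it functions as bVII, borrowed from the parallel minor.

bVII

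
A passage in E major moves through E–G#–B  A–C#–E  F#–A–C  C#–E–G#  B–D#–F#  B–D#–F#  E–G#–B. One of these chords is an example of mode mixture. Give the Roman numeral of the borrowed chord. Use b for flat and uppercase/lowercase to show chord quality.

The diatonic triads in E major are E, F#m, G#m, A, B, C#m, D#dim. Of the given chords, E–G#–B = E, A–C#–E = A, C#–E–G# = C#m and B–D#–F# = B are diatonic. F#–A–C is not: scale degree 2 in E major carries F#m (ii). In E minor the chord on that degree is F#dim, so here it functions as ii°, borrowed from the parallel minor.

ii°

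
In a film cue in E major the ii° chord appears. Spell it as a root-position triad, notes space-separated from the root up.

The root, F#, is scale degree 2 — the same note in E major and E minor; only the chord quality changes. Building the diminished chord from the parallel minor on F#: F#–A–C.

F# A C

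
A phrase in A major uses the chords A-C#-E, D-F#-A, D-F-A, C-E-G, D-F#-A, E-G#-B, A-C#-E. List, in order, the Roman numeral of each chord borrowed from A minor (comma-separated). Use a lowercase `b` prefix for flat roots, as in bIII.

iv, bIII

The diatonic triads in A major are A, Bm, C#m, D, E, F#m, G#dim. A–C#–E = A, D–F#–A = D and E–G#–B = E all belong to that set. But D–F–A is foreign: the diatonic IV on degree 4 is D, whereas Dm comes from A minor. It is labeled iv. C–E–G doesn't fit — on degree 3 A major would have C#m (iii). C is the degree-3 chord of A minor, so it is the borrowed bIII.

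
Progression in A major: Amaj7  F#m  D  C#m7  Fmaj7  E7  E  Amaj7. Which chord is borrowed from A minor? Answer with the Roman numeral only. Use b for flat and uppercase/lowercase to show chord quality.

bVImaj7

The diatonic triads in A major are A, Bm, C#m, D, E, F#m, G#dim. Of the given chords, Amaj7, F#m, D, C#m7, E7 and E are diatonic. Fmaj7 (F–A–C–E) is not: scale degree 6 in A major carries F#m (vi). In A minor the chord on that degree is Fmaj7, so here it functions as bVImaj7, borrowed from the parallel minor.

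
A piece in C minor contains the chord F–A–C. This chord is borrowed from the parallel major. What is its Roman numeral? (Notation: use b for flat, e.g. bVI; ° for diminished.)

IV

The root F is the diatonic 4th degree of C minor; the borrowing shows in the chord quality. The diatonic chord on degree 4 would be Fm (iv), but F–A–C is the major chord from C major. As a borrowed chord it is labeled IV.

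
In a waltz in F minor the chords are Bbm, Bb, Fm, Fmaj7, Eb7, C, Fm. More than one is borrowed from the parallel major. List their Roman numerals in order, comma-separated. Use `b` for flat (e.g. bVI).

F minor has the diatonic set Fm, Gdim, Ab, Bbm, C, Db, Eb (with V from harmonic minor). Of the given chords, Bbm, Fm, Eb7 and C are diatonic. Bb (Bb–D–F) is not: scale degree 4 in F minor carries Bbm (iv). In F major the chord on that degree is Bb, so here it functions as IV, borrowed from the parallel major. Fmaj7 (F–A–C–E) doesn't fit — on degree 1 F minor would have Fm (i). Fmaj7 is the degree-1 chord of F major, so it is the borrowed Imaj7.

IV, Imaj7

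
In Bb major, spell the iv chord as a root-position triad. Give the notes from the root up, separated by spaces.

Eb Gb Bb

iv is built on scale degree 4, which is Eb in both Bb major and its parallel. In Bb minor the chord on Eb is Eb–Gb–Bb.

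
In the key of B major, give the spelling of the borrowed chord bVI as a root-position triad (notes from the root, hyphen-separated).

G-B-D

Scale degree 6 in B major is G#. bVI uses the lowered form, G, taken from B minor. Building the major chord from the parallel minor on G: G–B–D.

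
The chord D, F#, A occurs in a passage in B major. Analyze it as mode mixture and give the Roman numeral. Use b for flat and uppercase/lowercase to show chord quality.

bIII

D is the lowered form of scale degree 3 in B major (the diatonic degree 3 is D#). The diatonic chord on degree 3 would be D#m (iii), but D–F#–A is the major chord from B minor. As a borrowed chord it is labeled bIII.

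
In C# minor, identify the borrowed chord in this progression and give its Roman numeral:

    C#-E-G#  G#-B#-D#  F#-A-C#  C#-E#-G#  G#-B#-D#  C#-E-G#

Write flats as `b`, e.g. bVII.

The diatonic triads in C# minor (with V from harmonic minor) are C#m, D#dim, E, F#m, G#, A, B. Of the given chords, C#–E–G# = C#m, G#–B#–D# = G# and F#–A–C# = F#m are diatonic. C#–E#–G# is not: scale degree 1 in C# minor carries C#m (i). In C# major the chord on that degree is C#, so here it functions as I, borrowed from the parallel major.

I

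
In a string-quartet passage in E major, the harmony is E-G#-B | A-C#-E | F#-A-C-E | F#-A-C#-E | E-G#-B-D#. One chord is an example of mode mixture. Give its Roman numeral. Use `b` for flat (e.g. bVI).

iiø7

E major has the diatonic set E, F#m, G#m, A, B, C#m, D#dim. Of the given chords, E–G#–B = E, A–C#–E = A, F#–A–C#–E = F#m7 and E–G#–B–D# = Emaj7 are diatonic. F#–A–C–E is not: scale degree 2 in E major carries F#m (ii). In E minor the chord on that degree is F#m7b5, so here it functions as iiø7, borrowed from the parallel minor.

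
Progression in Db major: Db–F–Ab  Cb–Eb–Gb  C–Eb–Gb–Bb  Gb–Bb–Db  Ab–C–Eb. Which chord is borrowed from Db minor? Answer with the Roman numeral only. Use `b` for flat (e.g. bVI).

bVII

Db major has the diatonic set Db, Ebm, Fm, Gb, Ab, Bbm, Cdim. Of the given chords, Db–F–Ab = Db, C–Eb–Gb–Bb = Cm7b5, Gb–Bb–Db = Gb and Ab–C–Eb = Ab are diatonic. Cb–Eb–Gb doesn't fit — on degree 7 Db major would have Cdim (vii°). Cb is the degree-7 chord of Db minor, so it is the borrowed bVII.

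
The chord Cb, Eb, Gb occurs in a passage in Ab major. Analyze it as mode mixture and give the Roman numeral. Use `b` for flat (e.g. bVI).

bIII

In Ab major scale degree 3 is C; Cb is its lowered form, from Ab minor. Cb–Eb–Gb is a major chord — the form found in Ab minor, not the diatonic iii (Cm). Borrowed into Ab major it is written bIII.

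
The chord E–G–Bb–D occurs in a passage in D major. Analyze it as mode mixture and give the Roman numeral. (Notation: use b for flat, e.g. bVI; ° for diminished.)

The root E is the diatonic 2nd degree of D major; the borrowing shows in the chord quality. The diatonic chord on degree 2 would be Em (ii), but E–G–Bb–D is the half-diminished-seventh chord from D minor. As a borrowed chord it is labeled iiø7.

iiø7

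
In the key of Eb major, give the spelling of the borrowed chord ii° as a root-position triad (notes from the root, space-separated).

F Ab Cb

The root, F, is scale degree 2 — the same note in Eb major and Eb minor; only the chord quality changes. In Eb minor the chord on F is F–Ab–Cb.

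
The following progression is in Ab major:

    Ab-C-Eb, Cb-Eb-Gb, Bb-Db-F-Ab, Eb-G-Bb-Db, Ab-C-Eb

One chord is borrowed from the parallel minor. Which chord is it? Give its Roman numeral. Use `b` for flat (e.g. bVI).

bIII

Ab major has the diatonic set Ab, Bbm, Cm, Db, Eb, Fm, Gdim. Ab–C–Eb = Ab, Bb–Db–F–Ab = Bbm7 and Eb–G–Bb–Db = Eb7 are all diatonic. But Cb–Eb–Gb is foreign: the diatonic iii on degree 3 is Cm, whereas Cb comes from Ab minor. It is labeled bIII.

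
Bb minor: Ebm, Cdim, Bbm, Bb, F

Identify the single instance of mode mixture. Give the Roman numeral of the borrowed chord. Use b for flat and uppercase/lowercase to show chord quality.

Bb minor has the diatonic set Bbm, Cdim, Db, Ebm, F, Gb, Ab (with V from harmonic minor). Of the given chords, Ebm, Cdim, Bbm and F are diatonic. Bb (Bb–D–F) doesn't fit — on degree 1 Bb minor would have Bbm (i). Bb is the degree-1 chord of Bb major, so it is the borrowed I.

I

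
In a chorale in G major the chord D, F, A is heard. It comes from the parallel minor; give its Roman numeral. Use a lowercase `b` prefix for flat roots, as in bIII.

v

D is scale degree 5 in G major. The diatonic chord on degree 5 would be D (V), but D–F–A is the minor chord from G minor. As a borrowed chord it is labeled v.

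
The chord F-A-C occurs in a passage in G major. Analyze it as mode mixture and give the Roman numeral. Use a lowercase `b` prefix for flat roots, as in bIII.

The root F is the lowered 7th scale degree — diatonically G major has F# there. The diatonic chord on degree 7 would be F#dim (vii°), but F–A–C is the major chord from G minor. As a borrowed chord it is labeled bVII.

bVII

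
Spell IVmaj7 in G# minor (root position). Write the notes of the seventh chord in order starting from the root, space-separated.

IVmaj7 is built on scale degree 4, which is C# in both G# minor and its parallel. In G# major the chord on C# is C#–E#–G#–B#.

C# E# G# B#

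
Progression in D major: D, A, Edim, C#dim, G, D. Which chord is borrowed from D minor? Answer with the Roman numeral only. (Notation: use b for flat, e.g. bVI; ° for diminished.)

ii°

The diatonic triads in D major are D, Em, F#m, G, A, Bm, C#dim. Of the given chords, D, A, C#dim and G are diatonic. Edim (E–G–Bb) doesn't fit — on degree 2 D major would have Em (ii). Edim is the degree-2 chord of D minor, so it is the borrowed ii°.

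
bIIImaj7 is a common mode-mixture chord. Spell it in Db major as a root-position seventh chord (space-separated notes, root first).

Fb Ab Cb Eb

The root of bIIImaj7 is the lowered 3rd degree: F becomes Fb. Stacking thirds in Db minor on Fb gives Fb–Ab–Cb–Eb.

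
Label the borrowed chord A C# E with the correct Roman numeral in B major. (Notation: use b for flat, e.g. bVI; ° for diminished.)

The root A is the lowered 7th scale degree — diatonically B major has A# there. The diatonic chord on degree 7 would be A#dim (vii°), but A–C#–E is the major chord from B minor. As a borrowed chord it is labeled bVII.

bVII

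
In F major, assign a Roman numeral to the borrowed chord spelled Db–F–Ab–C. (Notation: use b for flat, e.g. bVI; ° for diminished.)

The root Db is the lowered 6th scale degree — diatonically F major has D there. The diatonic chord on degree 6 would be Dm (vi), but Db–F–Ab–C is the major-seventh chord from F minor. As a borrowed chord it is labeled bVImaj7.

bVImaj7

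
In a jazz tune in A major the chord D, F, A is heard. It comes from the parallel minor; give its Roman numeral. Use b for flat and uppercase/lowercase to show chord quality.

iv

The root D is the diatonic 4th degree of A major; the borrowing shows in the chord quality. The diatonic chord on degree 4 would be D (IV), but D–F–A is the minor chord from A minor. As a borrowed chord it is labeled iv.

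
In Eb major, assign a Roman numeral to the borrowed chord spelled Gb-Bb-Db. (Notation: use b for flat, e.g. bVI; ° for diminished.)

Gb is the lowered form of scale degree 3 in Eb major (the diatonic degree 3 is G). Gb–Bb–Db is a major chord — the form found in Eb minor, not the diatonic iii (Gm). Borrowed into Eb major it is written bIII.

bIII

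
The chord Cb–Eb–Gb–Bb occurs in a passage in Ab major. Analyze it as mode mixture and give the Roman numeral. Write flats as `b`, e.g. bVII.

Cb is the lowered form of scale degree 3 in Ab major (the diatonic degree 3 is C). Diatonically Ab major has Cm (iii) on that degree; Cb–Eb–Gb–Bb is instead the major-seventh chord native to Ab minor, so it takes the label bIIImaj7.

bIIImaj7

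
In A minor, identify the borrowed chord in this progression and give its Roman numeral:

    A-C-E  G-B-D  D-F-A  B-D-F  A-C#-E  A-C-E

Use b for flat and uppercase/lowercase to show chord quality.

In A minor (with V from harmonic minor) the diatonic chords are Am, Bdim, C, Dm, E, F, G. Of the given chords, A–C–E = Am, G–B–D = G, D–F–A = Dm and B–D–F = Bdim are diatonic. A–C#–E doesn't fit — on degree 1 A minor would have Am (i). A is the degree-1 chord of A major, so it is the borrowed I.

I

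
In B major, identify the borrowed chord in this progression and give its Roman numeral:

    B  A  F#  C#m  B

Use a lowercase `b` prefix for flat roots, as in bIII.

In B major the diatonic chords are B, C#m, D#m, E, F#, G#m, A#dim. B, F# and C#m all belong to that set. But A (A–C#–E) is foreign: the diatonic vii° on degree 7 is A#dim, whereas A comes from B minor. It is labeled bVII.

bVII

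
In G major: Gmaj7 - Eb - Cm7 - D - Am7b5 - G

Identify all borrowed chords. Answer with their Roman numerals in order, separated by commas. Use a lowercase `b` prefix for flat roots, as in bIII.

bVI, iv7, iiø7

The diatonic triads in G major are G, Am, Bm, C, D, Em, F#dim. Gmaj7, D and G all belong to that set. Eb (Eb–G–Bb) is not: scale degree 6 in G major carries Em (vi). In G minor the chord on that degree is Eb, so here it functions as bVI, borrowed from the parallel minor. But Cm7 (C–Eb–G–Bb) is foreign: the diatonic IV on degree 4 is C, whereas Cm7 comes from G minor. It is labeled iv7. Am7b5 (A–C–Eb–G) is not: scale degree 2 in G major carries Am (ii). In G minor the chord on that degree is Am7b5, so here it functions as iiø7, borrowed from the parallel minor.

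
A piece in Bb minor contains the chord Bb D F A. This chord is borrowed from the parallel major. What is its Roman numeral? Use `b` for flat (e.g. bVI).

Imaj7

The root Bb is the diatonic 1st degree of Bb minor; the borrowing shows in the chord quality. The diatonic chord on degree 1 would be Bbm (i), but Bb–D–F–A is the major-seventh chord from Bb major. As a borrowed chord it is labeled Imaj7.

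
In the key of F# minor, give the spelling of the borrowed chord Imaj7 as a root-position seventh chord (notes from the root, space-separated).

Imaj7 is built on scale degree 1, which is F# in both F# minor and its parallel. In F# major the chord on F# is F#–A#–C#–E#.

F# A# C# E#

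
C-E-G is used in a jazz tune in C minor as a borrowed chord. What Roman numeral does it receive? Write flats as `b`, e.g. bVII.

I

The root C is the diatonic 1st degree of C minor; the borrowing shows in the chord quality. The diatonic chord on degree 1 would be Cm (i), but C–E–G is the major chord from C major. As a borrowed chord it is labeled I.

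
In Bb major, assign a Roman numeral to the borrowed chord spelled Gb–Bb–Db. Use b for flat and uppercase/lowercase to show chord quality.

The root Gb is the lowered 6th scale degree — diatonically Bb major has G there. Diatonically Bb major has Gm (vi) on that degree; Gb–Bb–Db is instead the major chord native to Bb minor, so it takes the label bVI.

bVI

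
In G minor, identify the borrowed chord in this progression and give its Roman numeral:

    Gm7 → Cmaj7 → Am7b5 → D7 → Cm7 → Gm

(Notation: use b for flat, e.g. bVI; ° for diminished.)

IVmaj7

G minor has the diatonic set Gm, Adim, Bb, Cm, D, Eb, F (with V from harmonic minor). Gm7, Am7b5, D7, Cm7 and Gm all belong to that set. Cmaj7 (C–E–G–B) doesn't fit — on degree 4 G minor would have Cm (iv). Cmaj7 is the degree-4 chord of G major, so it is the borrowed IVmaj7.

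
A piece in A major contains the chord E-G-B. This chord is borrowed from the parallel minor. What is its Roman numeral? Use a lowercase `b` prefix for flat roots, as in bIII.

E is scale degree 5 in A major. E–G–B is a minor chord — the form found in A minor, not the diatonic V (E). Borrowed into A major it is written v.

v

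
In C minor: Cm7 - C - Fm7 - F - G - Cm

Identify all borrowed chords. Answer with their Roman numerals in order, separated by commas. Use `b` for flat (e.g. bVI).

I, IV

In C minor (with V from harmonic minor) the diatonic chords are Cm, Ddim, Eb, Fm, G, Ab, Bb. Cm7, Fm7, G and Cm all belong to that set. But C (C–E–G) is foreign: the diatonic i on degree 1 is Cm, whereas C comes from C major. It is labeled I. But F (F–A–C) is foreign: the diatonic iv on degree 4 is Fm, whereas F comes from C major. It is labeled IV.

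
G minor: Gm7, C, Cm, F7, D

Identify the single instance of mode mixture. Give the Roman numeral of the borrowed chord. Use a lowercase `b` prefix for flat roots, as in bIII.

G minor has the diatonic set Gm, Adim, Bb, Cm, D, Eb, F (with V from harmonic minor). Gm7, Cm, F7 and D all belong to that set. C (C–E–G) doesn't fit — on degree 4 G minor would have Cm (iv). C is the degree-4 chord of G major, so it is the borrowed IV.

IV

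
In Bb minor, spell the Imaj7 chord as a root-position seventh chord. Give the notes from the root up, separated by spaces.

Imaj7 is built on scale degree 1, which is Bb in both Bb minor and its parallel. In Bb major the chord on Bb is Bb–D–F–A.

Bb D F A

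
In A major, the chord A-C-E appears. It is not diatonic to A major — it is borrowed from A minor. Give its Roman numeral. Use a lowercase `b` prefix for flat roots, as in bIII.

The root A is the diatonic 1st degree of A major; the borrowing shows in the chord quality. A–C–E is a minor chord — the form found in A minor, not the diatonic I (A). Borrowed into A major it is written i.

i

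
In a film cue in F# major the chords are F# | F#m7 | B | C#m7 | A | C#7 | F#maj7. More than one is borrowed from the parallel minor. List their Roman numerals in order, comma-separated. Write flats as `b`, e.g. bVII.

i7, v7, bIII

F# major has the diatonic set F#, G#m, A#m, B, C#, D#m, E#dim. Of the given chords, F#, B, C#7 and F#maj7 are diatonic. But F#m7 (F#–A–C#–E) is foreign: the diatonic I on degree 1 is F#, whereas F#m7 comes from F# minor. It is labeled i7. C#m7 (C#–E–G#–B) doesn't fit — on degree 5 F# major would have C# (V). C#m7 is the degree-5 chord of F# minor, so it is the borrowed v7. A (A–C#–E) doesn't fit — on degree 3 F# major would have A#m (iii). A is the degree-3 chord of F# minor, so it is the borrowed bIII.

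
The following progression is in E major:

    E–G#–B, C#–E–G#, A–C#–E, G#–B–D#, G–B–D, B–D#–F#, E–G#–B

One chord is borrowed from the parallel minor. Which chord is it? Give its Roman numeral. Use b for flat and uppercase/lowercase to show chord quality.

bIII

The diatonic triads in E major are E, F#m, G#m, A, B, C#m, D#dim. Of the given chords, E–G#–B = E, C#–E–G# = C#m, A–C#–E = A, G#–B–D# = G#m and B–D#–F# = B are diatonic. G–B–D doesn't fit — on degree 3 E major would have G#m (iii). G is the degree-3 chord of E minor, so it is the borrowed bIII.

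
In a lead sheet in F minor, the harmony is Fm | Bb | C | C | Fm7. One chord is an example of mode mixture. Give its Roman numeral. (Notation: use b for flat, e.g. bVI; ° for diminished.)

The diatonic triads in F minor (with V from harmonic minor) are Fm, Gdim, Ab, Bbm, C, Db, Eb. Fm, C and Fm7 are all diatonic. Bb (Bb–D–F) is not: scale degree 4 in F minor carries Bbm (iv). In F major the chord on that degree is Bb, so here it functions as IV, borrowed from the parallel major.

IV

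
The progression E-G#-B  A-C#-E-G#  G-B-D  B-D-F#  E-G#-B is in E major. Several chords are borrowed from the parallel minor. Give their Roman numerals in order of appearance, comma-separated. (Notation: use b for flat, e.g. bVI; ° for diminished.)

In E major the diatonic chords are E, F#m, G#m, A, B, C#m, D#dim. E–G#–B = E and A–C#–E–G# = Amaj7 are both diatonic. But G–B–D is foreign: the diatonic iii on degree 3 is G#m, whereas G comes from E minor. It is labeled bIII. B–D–F# is not: scale degree 5 in E major carries B (V). In E minor the chord on that degree is Bm, so here it functions as v, borrowed from the parallel minor.

bIII, v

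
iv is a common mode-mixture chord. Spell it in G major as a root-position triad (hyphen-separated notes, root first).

C-Eb-G

The root, C, is scale degree 4 — the same note in G major and G minor; only the chord quality changes. Stacking thirds in G minor on C gives C–Eb–G.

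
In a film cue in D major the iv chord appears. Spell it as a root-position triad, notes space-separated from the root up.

G Bb D

iv is built on scale degree 4, which is G in both D major and its parallel. In D minor the chord on G is G–Bb–D.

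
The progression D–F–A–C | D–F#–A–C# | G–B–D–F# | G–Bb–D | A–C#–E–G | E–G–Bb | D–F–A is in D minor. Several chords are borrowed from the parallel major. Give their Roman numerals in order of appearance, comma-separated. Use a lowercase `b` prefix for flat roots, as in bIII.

Imaj7, IVmaj7

In D minor (with V from harmonic minor) the diatonic chords are Dm, Edim, F, Gm, A, Bb, C. D–F–A–C = Dm7, G–Bb–D = Gm, A–C#–E–G = A7, E–G–Bb = Edim and D–F–A = Dm are all diatonic. D–F#–A–C# is not: scale degree 1 in D minor carries Dm (i). In D major the chord on that degree is Dmaj7, so here it functions as Imaj7, borrowed from the parallel major. G–B–D–F# doesn't fit — on degree 4 D minor would have Gm (iv). Gmaj7 is the degree-4 chord of D major, so it is the borrowed IVmaj7.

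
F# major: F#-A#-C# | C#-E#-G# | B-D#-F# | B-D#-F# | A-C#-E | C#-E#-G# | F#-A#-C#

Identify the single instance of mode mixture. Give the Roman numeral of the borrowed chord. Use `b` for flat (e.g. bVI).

bIII

In F# major the diatonic chords are F#, G#m, A#m, B, C#, D#m, E#dim. F#–A#–C# = F#, C#–E#–G# = C# and B–D#–F# = B all belong to that set. A–C#–E is not: scale degree 3 in F# major carries A#m (iii). In F# minor the chord on that degree is A, so here it functions as bIII, borrowed from the parallel minor.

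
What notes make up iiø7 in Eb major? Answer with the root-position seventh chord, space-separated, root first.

F Ab Cb Eb

iiø7 is built on scale degree 2, which is F in both Eb major and its parallel. Building the half-diminished-seventh chord from the parallel minor on F: F–Ab–Cb–Eb.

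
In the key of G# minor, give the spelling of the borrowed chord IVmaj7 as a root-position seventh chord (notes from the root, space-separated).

C# E# G# B#

The root, C#, is scale degree 4 — the same note in G# minor and G# major; only the chord quality changes. Stacking thirds in G# major on C# gives C#–E#–G#–B#.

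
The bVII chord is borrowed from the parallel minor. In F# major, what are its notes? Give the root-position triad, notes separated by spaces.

The root of bVII is the lowered 7th degree: E# becomes E. In F# minor the chord on E is E–G#–B.

E G# B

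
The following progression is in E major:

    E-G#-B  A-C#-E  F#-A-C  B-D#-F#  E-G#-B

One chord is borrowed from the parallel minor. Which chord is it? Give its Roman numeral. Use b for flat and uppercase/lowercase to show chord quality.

ii°

In E major the diatonic chords are E, F#m, G#m, A, B, C#m, D#dim. Of the given chords, E–G#–B = E, A–C#–E = A and B–D#–F# = B are diatonic. F#–A–C doesn't fit — on degree 2 E major would have F#m (ii). F#dim is the degree-2 chord of E minor, so it is the borrowed ii°.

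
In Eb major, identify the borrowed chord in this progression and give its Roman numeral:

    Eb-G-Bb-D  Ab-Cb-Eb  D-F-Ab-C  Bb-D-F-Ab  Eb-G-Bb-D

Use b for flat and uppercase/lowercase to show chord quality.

iv

In Eb major the diatonic chords are Eb, Fm, Gm, Ab, Bb, Cm, Ddim. Eb–G–Bb–D = Ebmaj7, D–F–Ab–C = Dm7b5 and Bb–D–F–Ab = Bb7 are all diatonic. But Ab–Cb–Eb is foreign: the diatonic IV on degree 4 is Ab, whereas Abm comes from Eb minor. It is labeled iv.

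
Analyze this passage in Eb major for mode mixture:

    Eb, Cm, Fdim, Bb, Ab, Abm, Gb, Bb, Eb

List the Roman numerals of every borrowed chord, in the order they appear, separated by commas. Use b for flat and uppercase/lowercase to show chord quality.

Eb major has the diatonic set Eb, Fm, Gm, Ab, Bb, Cm, Ddim. Eb, Cm, Bb and Ab all belong to that set. Fdim (F–Ab–Cb) is not: scale degree 2 in Eb major carries Fm (ii). In Eb minor the chord on that degree is Fdim, so here it functions as ii°, borrowed from the parallel minor. Abm (Ab–Cb–Eb) doesn't fit — on degree 4 Eb major would have Ab (IV). Abm is the degree-4 chord of Eb minor, so it is the borrowed iv. Gb (Gb–Bb–Db) doesn't fit — on degree 3 Eb major would have Gm (iii). Gb is the degree-3 chord of Eb minor, so it is the borrowed bIII.

ii°, iv, bIII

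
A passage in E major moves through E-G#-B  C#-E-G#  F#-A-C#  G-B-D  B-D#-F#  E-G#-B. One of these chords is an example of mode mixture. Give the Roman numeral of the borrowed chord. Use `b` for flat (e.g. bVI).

bIII

The diatonic triads in E major are E, F#m, G#m, A, B, C#m, D#dim. E–G#–B = E, C#–E–G# = C#m, F#–A–C# = F#m and B–D#–F# = B all belong to that set. G–B–D doesn't fit — on degree 3 E major would have G#m (iii). G is the degree-3 chord of E minor, so it is the borrowed bIII.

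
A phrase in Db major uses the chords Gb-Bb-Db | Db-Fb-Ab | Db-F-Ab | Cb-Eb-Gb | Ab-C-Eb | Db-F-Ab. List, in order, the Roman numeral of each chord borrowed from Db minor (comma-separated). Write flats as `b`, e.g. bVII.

i, bVII

The diatonic triads in Db major are Db, Ebm, Fm, Gb, Ab, Bbm, Cdim. Gb–Bb–Db = Gb, Db–F–Ab = Db and Ab–C–Eb = Ab are all diatonic. But Db–Fb–Ab is foreign: the diatonic I on degree 1 is Db, whereas Dbm comes from Db minor. It is labeled i. But Cb–Eb–Gb is foreign: the diatonic vii° on degree 7 is Cdim, whereas Cb comes from Db minor. It is labeled bVII.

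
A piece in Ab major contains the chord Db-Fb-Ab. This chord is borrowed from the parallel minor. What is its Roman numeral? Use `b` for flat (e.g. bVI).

iv

Db is scale degree 4 in Ab major. The diatonic chord on degree 4 would be Db (IV), but Db–Fb–Ab is the minor chord from Ab minor. As a borrowed chord it is labeled iv.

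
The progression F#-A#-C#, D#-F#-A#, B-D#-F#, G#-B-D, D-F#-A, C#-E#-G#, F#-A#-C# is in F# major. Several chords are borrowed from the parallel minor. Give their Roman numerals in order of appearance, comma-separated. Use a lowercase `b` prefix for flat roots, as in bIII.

ii°, bVI

In F# major the diatonic chords are F#, G#m, A#m, B, C#, D#m, E#dim. F#–A#–C# = F#, D#–F#–A# = D#m, B–D#–F# = B and C#–E#–G# = C# are all diatonic. G#–B–D is not: scale degree 2 in F# major carries G#m (ii). In F# minor the chord on that degree is G#dim, so here it functions as ii°, borrowed from the parallel minor. But D–F#–A is foreign: the diatonic vi on degree 6 is D#m, whereas D comes from F# minor. It is labeled bVI.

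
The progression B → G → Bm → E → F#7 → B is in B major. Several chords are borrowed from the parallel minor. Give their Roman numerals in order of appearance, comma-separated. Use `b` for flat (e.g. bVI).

The diatonic triads in B major are B, C#m, D#m, E, F#, G#m, A#dim. Of the given chords, B, E and F#7 are diatonic. G (G–B–D) is not: scale degree 6 in B major carries G#m (vi). In B minor the chord on that degree is G, so here it functions as bVI, borrowed from the parallel minor. But Bm (B–D–F#) is foreign: the diatonic I on degree 1 is B, whereas Bm comes from B minor. It is labeled i.

bVI, i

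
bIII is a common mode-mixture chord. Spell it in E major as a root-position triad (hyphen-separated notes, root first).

The root of bIII is the lowered 3rd degree: G# becomes G. Building the major chord from the parallel minor on G: G–B–D.

G-B-D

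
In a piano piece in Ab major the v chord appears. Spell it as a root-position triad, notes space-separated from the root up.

Eb Gb Bb

v is built on scale degree 5, which is Eb in both Ab major and its parallel. In Ab minor the chord on Eb is Eb–Gb–Bb.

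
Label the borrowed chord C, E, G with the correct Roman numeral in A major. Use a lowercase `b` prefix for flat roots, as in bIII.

bIII

The root C is the lowered 3rd scale degree — diatonically A major has C# there. Diatonically A major has C#m (iii) on that degree; C–E–G is instead the major chord native to A minor, so it takes the label bIII.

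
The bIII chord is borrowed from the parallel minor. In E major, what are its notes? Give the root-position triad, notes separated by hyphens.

G-B-D

The root of bIII is the lowered 3rd degree: G# becomes G. Stacking thirds in E minor on G gives G–B–D.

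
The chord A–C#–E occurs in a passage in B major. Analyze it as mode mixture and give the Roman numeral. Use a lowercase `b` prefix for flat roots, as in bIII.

A is the lowered form of scale degree 7 in B major (the diatonic degree 7 is A#). The diatonic chord on degree 7 would be A#dim (vii°), but A–C#–E is the major chord from B minor. As a borrowed chord it is labeled bVII.

bVII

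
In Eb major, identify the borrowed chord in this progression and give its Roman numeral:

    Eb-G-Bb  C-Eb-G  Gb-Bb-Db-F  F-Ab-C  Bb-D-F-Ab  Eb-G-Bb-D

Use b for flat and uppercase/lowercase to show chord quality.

The diatonic triads in Eb major are Eb, Fm, Gm, Ab, Bb, Cm, Ddim. Eb–G–Bb = Eb, C–Eb–G = Cm, F–Ab–C = Fm, Bb–D–F–Ab = Bb7 and Eb–G–Bb–D = Ebmaj7 all belong to that set. But Gb–Bb–Db–F is foreign: the diatonic iii on degree 3 is Gm, whereas Gbmaj7 comes from Eb minor. It is labeled bIIImaj7.

bIIImaj7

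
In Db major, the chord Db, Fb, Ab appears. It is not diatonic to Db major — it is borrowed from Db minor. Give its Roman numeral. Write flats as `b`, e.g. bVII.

Db is scale degree 1 in Db major. Diatonically Db major has Db (I) on that degree; Db–Fb–Ab is instead the minor chord native to Db minor, so it takes the label i.

i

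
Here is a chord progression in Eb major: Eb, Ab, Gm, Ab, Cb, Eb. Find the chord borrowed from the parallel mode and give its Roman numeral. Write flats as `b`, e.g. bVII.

In Eb major the diatonic chords are Eb, Fm, Gm, Ab, Bb, Cm, Ddim. Eb, Ab and Gm all belong to that set. Cb (Cb–Eb–Gb) doesn't fit — on degree 6 Eb major would have Cm (vi). Cb is the degree-6 chord of Eb minor, so it is the borrowed bVI.

bVI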